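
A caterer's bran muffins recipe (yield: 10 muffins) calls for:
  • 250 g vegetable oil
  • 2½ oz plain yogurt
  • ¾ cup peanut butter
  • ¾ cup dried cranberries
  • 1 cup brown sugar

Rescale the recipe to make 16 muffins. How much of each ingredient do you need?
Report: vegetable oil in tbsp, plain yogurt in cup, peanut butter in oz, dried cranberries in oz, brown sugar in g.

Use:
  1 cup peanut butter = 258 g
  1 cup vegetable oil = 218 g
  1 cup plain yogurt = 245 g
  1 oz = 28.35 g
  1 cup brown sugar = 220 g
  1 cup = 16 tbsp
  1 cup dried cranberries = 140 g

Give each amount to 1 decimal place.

vegetable oil: 29.4 tbsp; plain yogurt: 0.5 cup; peanut butter: 10.9 oz; dried cranberries: 5.9 oz; brown sugar: 352.0 g

Scaling factor: 16/10 = 8/5 = 1.6.
vegetable oil: 250 g × 8/5 ÷ 218 g/cup × 16 tbsp/cup ≈ 29.4 tbsp
plain yogurt: 2.5 oz × 8/5 × 28.35 g/oz ÷ 245 g/cup ≈ 0.5 cup
peanut butter: 0.75 cup × 8/5 × 258 g/cup ÷ 28.35 g/oz ≈ 10.9 oz
dried cranberries: 0.75 cup × 8/5 × 140 g/cup ÷ 28.35 g/oz ≈ 5.9 oz
brown sugar: 1 cup × 8/5 × 220 g/cup = 352.0 g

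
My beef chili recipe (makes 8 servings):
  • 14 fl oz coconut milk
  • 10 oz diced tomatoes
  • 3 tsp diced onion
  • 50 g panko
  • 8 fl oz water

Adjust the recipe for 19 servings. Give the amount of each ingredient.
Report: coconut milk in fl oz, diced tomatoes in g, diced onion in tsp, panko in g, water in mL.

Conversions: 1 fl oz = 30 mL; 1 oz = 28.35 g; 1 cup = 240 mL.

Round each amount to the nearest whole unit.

coconut milk: 33 fl oz; diced tomatoes: 673 g; diced onion: 7 tsp; panko: 119 g; water: 570 mL

Scaling factor: 19/8 = 2.375.
coconut milk: 14 fl oz × 19/8 ≈ 33 fl oz
diced tomatoes: 10 oz × 19/8 × 28.35 g/oz ≈ 673 g
diced onion: 3 tsp × 19/8 ≈ 7 tsp
panko: 50 g × 19/8 ≈ 119 g
water: 8 fl oz × 19/8 × 30 mL/fl oz = 570 mL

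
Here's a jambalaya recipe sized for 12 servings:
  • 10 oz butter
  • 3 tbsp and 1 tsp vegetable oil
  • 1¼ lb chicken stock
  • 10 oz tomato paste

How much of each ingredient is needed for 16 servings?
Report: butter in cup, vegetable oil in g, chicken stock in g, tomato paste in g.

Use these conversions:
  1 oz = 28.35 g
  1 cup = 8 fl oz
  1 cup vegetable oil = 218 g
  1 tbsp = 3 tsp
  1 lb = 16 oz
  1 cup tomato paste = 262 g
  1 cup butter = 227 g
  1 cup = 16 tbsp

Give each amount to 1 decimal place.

butter: 1.7 cup; vegetable oil: 60.6 g; chicken stock: 756.0 g; tomato paste: 378.0 g

Scaling factor: 16/12 = 4/3.
butter: 10 oz × 4/3 × 28.35 g/oz ÷ 227 g/cup ≈ 1.7 cup
vegetable oil: (3 tbsp + 1 tsp = 10/3 tbsp) × 4/3 ÷ 16 tbsp/cup × 218 g/cup ≈ 60.6 g
chicken stock: 1.25 lb × 4/3 × 16 oz/lb × 28.35 g/oz = 756.0 g
tomato paste: 10 oz × 4/3 × 28.35 g/oz = 378.0 g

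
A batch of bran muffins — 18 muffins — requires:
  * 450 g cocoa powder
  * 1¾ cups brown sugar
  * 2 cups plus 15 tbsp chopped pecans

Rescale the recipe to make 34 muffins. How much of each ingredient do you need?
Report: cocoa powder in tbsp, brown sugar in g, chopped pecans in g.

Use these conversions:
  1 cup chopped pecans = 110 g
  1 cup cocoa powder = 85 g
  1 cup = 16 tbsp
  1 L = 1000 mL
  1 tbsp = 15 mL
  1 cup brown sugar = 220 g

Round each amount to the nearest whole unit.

cocoa powder: 160 tbsp; brown sugar: 727 g; chopped pecans: 610 g

Scaling factor: 34/18 = 17/9.
cocoa powder: 450 g × 17/9 ÷ 85 g/cup × 16 tbsp/cup = 160 tbsp
brown sugar: 1.75 cup × 17/9 × 220 g/cup ≈ 727 g
chopped pecans: (2 cup + 15 tbsp = 2.9375 cup) × 17/9 × 110 g/cup ≈ 610 g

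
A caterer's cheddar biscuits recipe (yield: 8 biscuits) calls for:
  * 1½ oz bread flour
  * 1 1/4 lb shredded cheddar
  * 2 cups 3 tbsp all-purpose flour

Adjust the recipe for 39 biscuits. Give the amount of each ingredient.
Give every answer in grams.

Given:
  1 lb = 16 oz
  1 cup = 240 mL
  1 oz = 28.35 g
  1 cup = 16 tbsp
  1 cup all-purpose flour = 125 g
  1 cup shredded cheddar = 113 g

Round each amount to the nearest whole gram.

Scaling factor: 39/8 = 4.875.
bread flour: 1.5 oz × 39/8 × 28.35 g/oz ≈ 207 g
shredded cheddar: 1.25 lb × 39/8 × 16 oz/lb × 28.35 g/oz ≈ 2764 g
all-purpose flour: (2 cup + 3 tbsp = 2.1875 cup) × 39/8 × 125 g/cup ≈ 1333 g

bread flour: 207 g; shredded cheddar: 2764 g; all-purpose flour: 1333 g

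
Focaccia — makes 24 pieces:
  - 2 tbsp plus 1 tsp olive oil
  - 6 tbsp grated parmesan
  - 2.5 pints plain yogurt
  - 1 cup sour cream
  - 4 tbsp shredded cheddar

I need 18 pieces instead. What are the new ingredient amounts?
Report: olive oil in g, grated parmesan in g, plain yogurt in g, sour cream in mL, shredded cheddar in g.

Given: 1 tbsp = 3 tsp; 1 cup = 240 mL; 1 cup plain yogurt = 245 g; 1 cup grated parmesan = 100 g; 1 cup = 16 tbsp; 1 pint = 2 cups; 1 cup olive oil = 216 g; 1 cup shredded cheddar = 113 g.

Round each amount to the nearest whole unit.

olive oil: 24 g; grated parmesan: 28 g; plain yogurt: 919 g; sour cream: 180 mL; shredded cheddar: 21 g

Scaling factor: 18/24 = 3/4 = 0.75.
olive oil: (2 tbsp + 1 tsp = 7/3 tbsp) × 3/4 ÷ 16 tbsp/cup × 216 g/cup ≈ 24 g
grated parmesan: 6 tbsp × 3/4 ÷ 16 tbsp/cup × 100 g/cup ≈ 28 g
plain yogurt: 2.5 pint × 3/4 × 2 cup/pint × 245 g/cup ≈ 919 g
sour cream: 1 cup × 3/4 × 240 mL/cup = 180 mL
shredded cheddar: 4 tbsp × 3/4 ÷ 16 tbsp/cup × 113 g/cup ≈ 21 g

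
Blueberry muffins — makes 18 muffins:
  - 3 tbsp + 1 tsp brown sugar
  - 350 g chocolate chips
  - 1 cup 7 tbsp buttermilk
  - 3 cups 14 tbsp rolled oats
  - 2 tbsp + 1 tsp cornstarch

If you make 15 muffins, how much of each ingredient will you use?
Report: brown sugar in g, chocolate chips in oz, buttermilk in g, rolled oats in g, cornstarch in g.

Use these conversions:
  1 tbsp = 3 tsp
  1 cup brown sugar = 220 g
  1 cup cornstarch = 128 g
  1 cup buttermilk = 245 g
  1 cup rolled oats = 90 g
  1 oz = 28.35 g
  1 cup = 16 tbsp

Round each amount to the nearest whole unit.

brown sugar: 38 g; chocolate chips: 10 oz; buttermilk: 293 g; rolled oats: 291 g; cornstarch: 16 g

Scaling factor: 15/18 = 5/6.
brown sugar: (3 tbsp + 1 tsp = 10/3 tbsp) × 5/6 ÷ 16 tbsp/cup × 220 g/cup ≈ 38 g
chocolate chips: 350 g × 5/6 ÷ 28.35 g/oz ≈ 10 oz
buttermilk: (1 cup + 7 tbsp = 1.4375 cup) × 5/6 × 245 g/cup ≈ 293 g
rolled oats: (3 cup + 14 tbsp = 3.875 cup) × 5/6 × 90 g/cup ≈ 291 g
cornstarch: (2 tbsp + 1 tsp = 7/3 tbsp) × 5/6 ÷ 16 tbsp/cup × 128 g/cup ≈ 16 g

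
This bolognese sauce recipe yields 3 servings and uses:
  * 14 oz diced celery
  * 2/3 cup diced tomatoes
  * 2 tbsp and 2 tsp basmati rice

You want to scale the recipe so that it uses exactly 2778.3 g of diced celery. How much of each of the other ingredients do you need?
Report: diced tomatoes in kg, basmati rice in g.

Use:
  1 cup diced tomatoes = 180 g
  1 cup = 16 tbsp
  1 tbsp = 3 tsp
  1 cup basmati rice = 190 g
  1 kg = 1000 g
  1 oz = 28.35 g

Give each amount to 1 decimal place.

The original recipe has 396.9 g of diced celery, so the scaling factor is 2778.3 ÷ 396.9 = 7.
diced tomatoes: 2/3 cup × 7 × 180 g/cup ÷ 1000 g/kg ≈ 0.8 kg
basmati rice: (2 tbsp + 2 tsp = 8/3 tbsp) × 7 ÷ 16 tbsp/cup × 190 g/cup ≈ 221.7 g

diced tomatoes: 0.8 kg; basmati rice: 221.7 g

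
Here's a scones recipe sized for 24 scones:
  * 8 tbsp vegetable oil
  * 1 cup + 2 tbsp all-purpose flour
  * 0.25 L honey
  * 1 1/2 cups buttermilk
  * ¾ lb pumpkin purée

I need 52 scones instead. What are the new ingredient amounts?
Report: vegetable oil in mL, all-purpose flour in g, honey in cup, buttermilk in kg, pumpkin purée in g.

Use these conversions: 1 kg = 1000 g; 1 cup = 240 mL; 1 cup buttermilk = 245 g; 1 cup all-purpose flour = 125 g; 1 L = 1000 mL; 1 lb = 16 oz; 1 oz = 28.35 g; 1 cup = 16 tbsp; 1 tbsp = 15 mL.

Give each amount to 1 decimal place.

Scaling factor: 52/24 = 13/6.
vegetable oil: 8 tbsp × 13/6 × 15 mL/tbsp = 260.0 mL
all-purpose flour: (1 cup + 2 tbsp = 1.125 cup) × 13/6 × 125 g/cup ≈ 304.7 g
honey: 0.25 L × 13/6 × 1000 mL/L ÷ 240 mL/cup ≈ 2.3 cup
buttermilk: 1.5 cup × 13/6 × 245 g/cup ÷ 1000 g/kg ≈ 0.8 kg
pumpkin purée: 0.75 lb × 13/6 × 16 oz/lb × 28.35 g/oz = 737.1 g

vegetable oil: 260.0 mL; all-purpose flour: 304.7 g; honey: 2.3 cup; buttermilk: 0.8 kg; pumpkin purée: 737.1 g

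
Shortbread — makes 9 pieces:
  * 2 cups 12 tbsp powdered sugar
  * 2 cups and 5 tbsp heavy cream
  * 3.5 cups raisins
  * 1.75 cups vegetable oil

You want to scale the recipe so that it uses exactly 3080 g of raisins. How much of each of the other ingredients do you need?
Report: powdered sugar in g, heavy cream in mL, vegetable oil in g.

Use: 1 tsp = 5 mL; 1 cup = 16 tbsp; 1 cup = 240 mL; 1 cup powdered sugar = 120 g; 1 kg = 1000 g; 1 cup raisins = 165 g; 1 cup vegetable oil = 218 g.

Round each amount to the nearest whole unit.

The original recipe has 577.5 g of raisins, so the scaling factor is 3080 ÷ 577.5 = 16/3.
powdered sugar: (2 cup + 12 tbsp = 2.75 cup) × 16/3 × 120 g/cup = 1760 g
heavy cream: (2 cup + 5 tbsp = 2.3125 cup) × 16/3 × 240 mL/cup = 2960 mL
vegetable oil: 1.75 cup × 16/3 × 218 g/cup ≈ 2035 g

powdered sugar: 1760 g; heavy cream: 2960 mL; vegetable oil: 2035 g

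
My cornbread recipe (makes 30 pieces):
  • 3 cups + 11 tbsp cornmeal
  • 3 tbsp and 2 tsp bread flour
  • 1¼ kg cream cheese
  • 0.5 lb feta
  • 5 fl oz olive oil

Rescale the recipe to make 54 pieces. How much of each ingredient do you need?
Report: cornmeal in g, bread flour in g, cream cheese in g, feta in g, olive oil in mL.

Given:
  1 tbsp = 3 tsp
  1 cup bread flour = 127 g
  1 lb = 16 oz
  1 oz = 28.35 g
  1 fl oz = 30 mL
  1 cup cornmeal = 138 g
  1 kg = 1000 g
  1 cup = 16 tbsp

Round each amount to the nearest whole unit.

Scaling factor: 54/30 = 9/5 = 1.8.
cornmeal: (3 cup + 11 tbsp = 3.6875 cup) × 9/5 × 138 g/cup ≈ 916 g
bread flour: (3 tbsp + 2 tsp = 11/3 tbsp) × 9/5 ÷ 16 tbsp/cup × 127 g/cup ≈ 52 g
cream cheese: 1.25 kg × 9/5 × 1000 g/kg = 2250 g
feta: 0.5 lb × 9/5 × 16 oz/lb × 28.35 g/oz ≈ 408 g
olive oil: 5 fl oz × 9/5 × 30 mL/fl oz = 270 mL

cornmeal: 916 g; bread flour: 52 g; cream cheese: 2250 g; feta: 408 g; olive oil: 270 mL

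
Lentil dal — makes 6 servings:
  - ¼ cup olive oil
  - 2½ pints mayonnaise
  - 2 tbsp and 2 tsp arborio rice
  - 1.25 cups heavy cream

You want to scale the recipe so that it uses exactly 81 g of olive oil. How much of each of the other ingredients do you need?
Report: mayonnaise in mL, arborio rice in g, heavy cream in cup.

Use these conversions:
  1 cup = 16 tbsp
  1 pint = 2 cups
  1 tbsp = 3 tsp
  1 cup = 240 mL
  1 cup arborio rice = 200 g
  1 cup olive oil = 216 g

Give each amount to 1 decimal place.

mayonnaise: 1800.0 mL; arborio rice: 50.0 g; heavy cream: 1.9 cup

The original recipe has 54 g of olive oil, so the scaling factor is 81 ÷ 54 = 3/2 = 1.5.
mayonnaise: 2.5 pint × 3/2 × 2 cup/pint × 240 mL/cup = 1800.0 mL
arborio rice: (2 tbsp + 2 tsp = 8/3 tbsp) × 3/2 ÷ 16 tbsp/cup × 200 g/cup = 50.0 g
heavy cream: 1.25 cup × 3/2 ≈ 1.9 cup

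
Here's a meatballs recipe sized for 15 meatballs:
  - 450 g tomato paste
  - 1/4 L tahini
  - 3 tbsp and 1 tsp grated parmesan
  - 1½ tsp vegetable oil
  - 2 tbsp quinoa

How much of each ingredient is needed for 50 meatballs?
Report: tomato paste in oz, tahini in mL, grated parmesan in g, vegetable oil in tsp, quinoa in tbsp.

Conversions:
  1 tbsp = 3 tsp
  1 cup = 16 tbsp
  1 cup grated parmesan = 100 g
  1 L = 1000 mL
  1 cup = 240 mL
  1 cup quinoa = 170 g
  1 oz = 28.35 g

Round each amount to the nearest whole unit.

tomato paste: 53 oz; tahini: 833 mL; grated parmesan: 69 g; vegetable oil: 5 tsp; quinoa: 7 tbsp

Scaling factor: 50/15 = 10/3.
tomato paste: 450 g × 10/3 ÷ 28.35 g/oz ≈ 53 oz
tahini: 0.25 L × 10/3 × 1000 mL/L ≈ 833 mL
grated parmesan: (3 tbsp + 1 tsp = 10/3 tbsp) × 10/3 ÷ 16 tbsp/cup × 100 g/cup ≈ 69 g
vegetable oil: 1.5 tsp × 10/3 = 5 tsp
quinoa: 2 tbsp × 10/3 ≈ 7 tbsp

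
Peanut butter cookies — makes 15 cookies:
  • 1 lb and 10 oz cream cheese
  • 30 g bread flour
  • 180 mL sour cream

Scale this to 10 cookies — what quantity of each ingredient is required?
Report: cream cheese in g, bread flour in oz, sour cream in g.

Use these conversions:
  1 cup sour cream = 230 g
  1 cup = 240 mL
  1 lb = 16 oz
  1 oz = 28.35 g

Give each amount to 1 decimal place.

Scaling factor: 10/15 = 2/3.
cream cheese: (1 lb + 10 oz = 1.625 lb) × 2/3 × 16 oz/lb × 28.35 g/oz = 491.4 g
bread flour: 30 g × 2/3 ÷ 28.35 g/oz ≈ 0.7 oz
sour cream: 180 mL × 2/3 ÷ 240 mL/cup × 230 g/cup = 115.0 g

cream cheese: 491.4 g; bread flour: 0.7 oz; sour cream: 115.0 g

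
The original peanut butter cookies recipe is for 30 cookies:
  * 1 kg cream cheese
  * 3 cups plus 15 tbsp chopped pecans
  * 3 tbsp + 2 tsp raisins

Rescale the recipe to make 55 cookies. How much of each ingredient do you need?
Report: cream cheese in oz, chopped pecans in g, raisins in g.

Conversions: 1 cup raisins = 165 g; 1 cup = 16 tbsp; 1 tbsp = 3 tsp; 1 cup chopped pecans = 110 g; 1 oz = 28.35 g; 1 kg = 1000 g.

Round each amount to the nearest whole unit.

cream cheese: 65 oz; chopped pecans: 794 g; raisins: 69 g

Scaling factor: 55/30 = 11/6.
cream cheese: 1 kg × 11/6 × 1000 g/kg ÷ 28.35 g/oz ≈ 65 oz
chopped pecans: (3 cup + 15 tbsp = 3.9375 cup) × 11/6 × 110 g/cup ≈ 794 g
raisins: (3 tbsp + 2 tsp = 11/3 tbsp) × 11/6 ÷ 16 tbsp/cup × 165 g/cup ≈ 69 g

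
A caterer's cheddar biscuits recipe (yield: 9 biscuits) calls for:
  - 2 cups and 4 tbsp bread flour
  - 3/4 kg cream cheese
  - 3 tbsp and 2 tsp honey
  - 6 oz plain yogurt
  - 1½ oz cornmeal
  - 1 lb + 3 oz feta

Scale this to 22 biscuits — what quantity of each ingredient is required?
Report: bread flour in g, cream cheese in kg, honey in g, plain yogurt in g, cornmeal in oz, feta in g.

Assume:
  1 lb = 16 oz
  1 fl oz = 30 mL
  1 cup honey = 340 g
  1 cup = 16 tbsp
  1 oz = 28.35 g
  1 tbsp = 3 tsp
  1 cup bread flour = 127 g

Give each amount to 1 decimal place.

bread flour: 698.5 g; cream cheese: 1.8 kg; honey: 190.5 g; plain yogurt: 415.8 g; cornmeal: 3.7 oz; feta: 1316.7 g

Scaling factor: 22/9.
bread flour: (2 cup + 4 tbsp = 2.25 cup) × 22/9 × 127 g/cup = 698.5 g
cream cheese: 0.75 kg × 22/9 ≈ 1.8 kg
honey: (3 tbsp + 2 tsp = 11/3 tbsp) × 22/9 ÷ 16 tbsp/cup × 340 g/cup ≈ 190.5 g
plain yogurt: 6 oz × 22/9 × 28.35 g/oz = 415.8 g
cornmeal: 1.5 oz × 22/9 ≈ 3.7 oz
feta: (1 lb + 3 oz = 1.1875 lb) × 22/9 × 16 oz/lb × 28.35 g/oz = 1316.7 g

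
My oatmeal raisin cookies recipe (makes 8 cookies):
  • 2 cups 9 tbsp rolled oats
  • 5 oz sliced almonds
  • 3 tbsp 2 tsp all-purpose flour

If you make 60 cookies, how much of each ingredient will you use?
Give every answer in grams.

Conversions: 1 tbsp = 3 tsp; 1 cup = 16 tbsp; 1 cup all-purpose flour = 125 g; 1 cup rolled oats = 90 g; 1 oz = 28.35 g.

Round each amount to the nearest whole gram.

Scaling factor: 60/8 = 15/2 = 7.5.
rolled oats: (2 cup + 9 tbsp = 2.5625 cup) × 15/2 × 90 g/cup ≈ 1730 g
sliced almonds: 5 oz × 15/2 × 28.35 g/oz ≈ 1063 g
all-purpose flour: (3 tbsp + 2 tsp = 11/3 tbsp) × 15/2 ÷ 16 tbsp/cup × 125 g/cup ≈ 215 g

rolled oats: 1730 g; sliced almonds: 1063 g; all-purpose flour: 215 g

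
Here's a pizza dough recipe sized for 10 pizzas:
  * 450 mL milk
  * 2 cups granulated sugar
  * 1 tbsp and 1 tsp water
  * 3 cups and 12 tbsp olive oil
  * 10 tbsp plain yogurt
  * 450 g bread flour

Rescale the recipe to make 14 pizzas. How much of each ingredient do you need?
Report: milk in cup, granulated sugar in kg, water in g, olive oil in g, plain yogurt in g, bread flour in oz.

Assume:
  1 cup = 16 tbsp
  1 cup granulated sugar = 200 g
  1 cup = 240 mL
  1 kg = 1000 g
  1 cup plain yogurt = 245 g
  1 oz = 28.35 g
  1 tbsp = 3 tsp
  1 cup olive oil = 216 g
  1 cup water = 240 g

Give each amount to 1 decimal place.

Scaling factor: 14/10 = 7/5 = 1.4.
milk: 450 mL × 7/5 ÷ 240 mL/cup ≈ 2.6 cup
granulated sugar: 2 cup × 7/5 × 200 g/cup ÷ 1000 g/kg ≈ 0.6 kg
water: (1 tbsp + 1 tsp = 4/3 tbsp) × 7/5 ÷ 16 tbsp/cup × 240 g/cup = 28.0 g
olive oil: (3 cup + 12 tbsp = 3.75 cup) × 7/5 × 216 g/cup = 1134.0 g
plain yogurt: 10 tbsp × 7/5 ÷ 16 tbsp/cup × 245 g/cup ≈ 214.4 g
bread flour: 450 g × 7/5 ÷ 28.35 g/oz ≈ 22.2 oz

milk: 2.6 cup; granulated sugar: 0.6 kg; water: 28.0 g; olive oil: 1134.0 g; plain yogurt: 214.4 g; bread flour: 22.2 oz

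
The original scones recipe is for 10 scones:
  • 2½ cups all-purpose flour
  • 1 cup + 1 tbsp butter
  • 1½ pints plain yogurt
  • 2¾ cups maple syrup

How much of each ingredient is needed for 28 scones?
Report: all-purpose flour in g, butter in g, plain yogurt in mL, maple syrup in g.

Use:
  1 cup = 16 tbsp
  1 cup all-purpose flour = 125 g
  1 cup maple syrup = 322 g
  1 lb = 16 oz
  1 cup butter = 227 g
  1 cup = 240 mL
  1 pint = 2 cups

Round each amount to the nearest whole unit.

all-purpose flour: 875 g; butter: 675 g; plain yogurt: 2016 mL; maple syrup: 2479 g

Scaling factor: 28/10 = 14/5 = 2.8.
all-purpose flour: 2.5 cup × 14/5 × 125 g/cup = 875 g
butter: (1 cup + 1 tbsp = 1.0625 cup) × 14/5 × 227 g/cup ≈ 675 g
plain yogurt: 1.5 pint × 14/5 × 2 cup/pint × 240 mL/cup = 2016 mL
maple syrup: 2.75 cup × 14/5 × 322 g/cup ≈ 2479 g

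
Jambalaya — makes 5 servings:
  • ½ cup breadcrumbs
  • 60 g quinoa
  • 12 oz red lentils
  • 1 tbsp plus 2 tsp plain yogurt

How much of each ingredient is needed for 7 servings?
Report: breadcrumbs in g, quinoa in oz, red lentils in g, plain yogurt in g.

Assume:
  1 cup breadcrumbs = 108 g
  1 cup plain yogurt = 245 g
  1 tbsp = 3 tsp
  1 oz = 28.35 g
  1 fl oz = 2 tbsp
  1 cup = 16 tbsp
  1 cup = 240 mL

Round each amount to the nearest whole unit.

Scaling factor: 7/5 = 1.4.
breadcrumbs: 0.5 cup × 7/5 × 108 g/cup ≈ 76 g
quinoa: 60 g × 7/5 ÷ 28.35 g/oz ≈ 3 oz
red lentils: 12 oz × 7/5 × 28.35 g/oz ≈ 476 g
plain yogurt: (1 tbsp + 2 tsp = 5/3 tbsp) × 7/5 ÷ 16 tbsp/cup × 245 g/cup ≈ 36 g

breadcrumbs: 76 g; quinoa: 3 oz; red lentils: 476 g; plain yogurt: 36 g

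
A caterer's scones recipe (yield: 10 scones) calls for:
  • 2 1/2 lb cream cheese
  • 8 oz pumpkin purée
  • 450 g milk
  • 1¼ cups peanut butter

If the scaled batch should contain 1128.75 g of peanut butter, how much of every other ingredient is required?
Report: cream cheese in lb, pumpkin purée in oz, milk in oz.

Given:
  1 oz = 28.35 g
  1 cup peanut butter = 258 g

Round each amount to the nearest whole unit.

cream cheese: 9 lb; pumpkin purée: 28 oz; milk: 56 oz

The original recipe has 322.5 g of peanut butter, so the scaling factor is 1128.75 ÷ 322.5 = 7/2 = 3.5.
cream cheese: 2.5 lb × 7/2 ≈ 9 lb
pumpkin purée: 8 oz × 7/2 = 28 oz
milk: 450 g × 7/2 ÷ 28.35 g/oz ≈ 56 oz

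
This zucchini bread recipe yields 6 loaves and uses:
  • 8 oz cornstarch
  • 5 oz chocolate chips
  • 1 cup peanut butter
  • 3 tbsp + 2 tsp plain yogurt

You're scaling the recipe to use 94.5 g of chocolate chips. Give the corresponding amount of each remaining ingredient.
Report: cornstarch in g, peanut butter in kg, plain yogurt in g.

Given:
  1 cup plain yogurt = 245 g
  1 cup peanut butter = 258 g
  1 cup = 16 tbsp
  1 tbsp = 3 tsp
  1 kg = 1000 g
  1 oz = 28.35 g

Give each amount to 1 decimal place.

The original recipe has 141.75 g of chocolate chips, so the scaling factor is 94.5 ÷ 141.75 = 2/3.
cornstarch: 8 oz × 2/3 × 28.35 g/oz = 151.2 g
peanut butter: 1 cup × 2/3 × 258 g/cup ÷ 1000 g/kg ≈ 0.2 kg
plain yogurt: (3 tbsp + 2 tsp = 11/3 tbsp) × 2/3 ÷ 16 tbsp/cup × 245 g/cup ≈ 37.4 g

cornstarch: 151.2 g; peanut butter: 0.2 kg; plain yogurt: 37.4 g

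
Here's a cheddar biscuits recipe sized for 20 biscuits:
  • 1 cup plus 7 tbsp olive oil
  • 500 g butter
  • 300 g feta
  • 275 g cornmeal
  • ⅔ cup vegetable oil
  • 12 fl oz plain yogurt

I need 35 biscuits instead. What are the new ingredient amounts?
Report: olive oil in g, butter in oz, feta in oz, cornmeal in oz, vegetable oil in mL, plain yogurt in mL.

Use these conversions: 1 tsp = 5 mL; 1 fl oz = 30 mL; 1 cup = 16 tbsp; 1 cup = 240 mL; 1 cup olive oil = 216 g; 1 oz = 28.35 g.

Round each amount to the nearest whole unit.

Scaling factor: 35/20 = 7/4 = 1.75.
olive oil: (1 cup + 7 tbsp = 1.4375 cup) × 7/4 × 216 g/cup ≈ 543 g
butter: 500 g × 7/4 ÷ 28.35 g/oz ≈ 31 oz
feta: 300 g × 7/4 ÷ 28.35 g/oz ≈ 19 oz
cornmeal: 275 g × 7/4 ÷ 28.35 g/oz ≈ 17 oz
vegetable oil: 2/3 cup × 7/4 × 240 mL/cup = 280 mL
plain yogurt: 12 fl oz × 7/4 × 30 mL/fl oz = 630 mL

olive oil: 543 g; butter: 31 oz; feta: 19 oz; cornmeal: 17 oz; vegetable oil: 280 mL; plain yogurt: 630 mL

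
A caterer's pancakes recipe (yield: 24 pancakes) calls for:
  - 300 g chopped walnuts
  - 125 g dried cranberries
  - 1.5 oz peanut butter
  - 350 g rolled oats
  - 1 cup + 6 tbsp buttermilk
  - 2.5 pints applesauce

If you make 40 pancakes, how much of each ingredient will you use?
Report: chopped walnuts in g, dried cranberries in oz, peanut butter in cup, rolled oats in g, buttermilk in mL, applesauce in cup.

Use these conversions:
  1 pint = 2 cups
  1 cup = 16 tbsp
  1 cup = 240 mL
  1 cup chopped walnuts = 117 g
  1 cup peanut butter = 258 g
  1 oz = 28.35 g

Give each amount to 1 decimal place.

chopped walnuts: 500.0 g; dried cranberries: 7.3 oz; peanut butter: 0.3 cup; rolled oats: 583.3 g; buttermilk: 550.0 mL; applesauce: 8.3 cup

Scaling factor: 40/24 = 5/3.
chopped walnuts: 300 g × 5/3 = 500.0 g
dried cranberries: 125 g × 5/3 ÷ 28.35 g/oz ≈ 7.3 oz
peanut butter: 1.5 oz × 5/3 × 28.35 g/oz ÷ 258 g/cup ≈ 0.3 cup
rolled oats: 350 g × 5/3 ≈ 583.3 g
buttermilk: (1 cup + 6 tbsp = 1.375 cup) × 5/3 × 240 mL/cup = 550.0 mL
applesauce: 2.5 pint × 5/3 × 2 cup/pint ≈ 8.3 cup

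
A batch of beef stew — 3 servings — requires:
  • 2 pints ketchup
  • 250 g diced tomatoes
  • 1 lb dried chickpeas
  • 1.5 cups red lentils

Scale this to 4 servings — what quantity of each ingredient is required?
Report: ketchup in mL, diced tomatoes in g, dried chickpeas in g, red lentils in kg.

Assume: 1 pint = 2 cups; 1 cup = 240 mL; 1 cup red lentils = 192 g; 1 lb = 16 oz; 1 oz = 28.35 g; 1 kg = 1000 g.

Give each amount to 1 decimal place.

ketchup: 1280.0 mL; diced tomatoes: 333.3 g; dried chickpeas: 604.8 g; red lentils: 0.4 kg

Scaling factor: 4/3.
ketchup: 2 pint × 4/3 × 2 cup/pint × 240 mL/cup = 1280.0 mL
diced tomatoes: 250 g × 4/3 ≈ 333.3 g
dried chickpeas: 1 lb × 4/3 × 16 oz/lb × 28.35 g/oz = 604.8 g
red lentils: 1.5 cup × 4/3 × 192 g/cup ÷ 1000 g/kg ≈ 0.4 kg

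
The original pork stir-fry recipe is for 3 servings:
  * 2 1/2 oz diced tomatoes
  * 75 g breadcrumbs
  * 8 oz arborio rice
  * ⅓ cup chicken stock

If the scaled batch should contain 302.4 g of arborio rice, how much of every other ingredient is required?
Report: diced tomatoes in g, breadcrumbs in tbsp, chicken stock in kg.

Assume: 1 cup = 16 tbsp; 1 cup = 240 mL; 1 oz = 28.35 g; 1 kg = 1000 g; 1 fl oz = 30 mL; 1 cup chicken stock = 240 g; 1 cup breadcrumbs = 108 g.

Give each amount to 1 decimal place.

The original recipe has 226.8 g of arborio rice, so the scaling factor is 302.4 ÷ 226.8 = 4/3.
diced tomatoes: 2.5 oz × 4/3 × 28.35 g/oz = 94.5 g
breadcrumbs: 75 g × 4/3 ÷ 108 g/cup × 16 tbsp/cup ≈ 14.8 tbsp
chicken stock: 1/3 cup × 4/3 × 240 g/cup ÷ 1000 g/kg ≈ 0.1 kg

diced tomatoes: 94.5 g; breadcrumbs: 14.8 tbsp; chicken stock: 0.1 kg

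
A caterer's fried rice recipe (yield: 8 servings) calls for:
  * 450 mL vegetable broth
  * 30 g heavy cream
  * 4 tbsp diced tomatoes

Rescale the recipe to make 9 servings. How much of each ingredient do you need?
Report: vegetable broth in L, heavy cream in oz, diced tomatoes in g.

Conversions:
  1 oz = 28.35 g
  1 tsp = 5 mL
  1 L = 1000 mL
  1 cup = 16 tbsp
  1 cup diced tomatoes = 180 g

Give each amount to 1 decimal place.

vegetable broth: 0.5 L; heavy cream: 1.2 oz; diced tomatoes: 50.6 g

Scaling factor: 9/8 = 1.125.
vegetable broth: 450 mL × 9/8 ÷ 1000 mL/L ≈ 0.5 L
heavy cream: 30 g × 9/8 ÷ 28.35 g/oz ≈ 1.2 oz
diced tomatoes: 4 tbsp × 9/8 ÷ 16 tbsp/cup × 180 g/cup ≈ 50.6 g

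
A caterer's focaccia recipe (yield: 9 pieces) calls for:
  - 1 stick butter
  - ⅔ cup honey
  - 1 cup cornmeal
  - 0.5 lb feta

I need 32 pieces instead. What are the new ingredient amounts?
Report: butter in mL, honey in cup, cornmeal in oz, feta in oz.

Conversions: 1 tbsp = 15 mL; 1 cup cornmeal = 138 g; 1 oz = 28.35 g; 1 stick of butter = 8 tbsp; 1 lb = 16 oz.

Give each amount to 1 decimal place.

Scaling factor: 32/9.
butter: 1 stick × 32/9 × 8 tbsp/stick × 15 mL/tbsp ≈ 426.7 mL
honey: 2/3 cup × 32/9 ≈ 2.4 cup
cornmeal: 1 cup × 32/9 × 138 g/cup ÷ 28.35 g/oz ≈ 17.3 oz
feta: 0.5 lb × 32/9 × 16 oz/lb ≈ 28.4 oz

butter: 426.7 mL; honey: 2.4 cup; cornmeal: 17.3 oz; feta: 28.4 oz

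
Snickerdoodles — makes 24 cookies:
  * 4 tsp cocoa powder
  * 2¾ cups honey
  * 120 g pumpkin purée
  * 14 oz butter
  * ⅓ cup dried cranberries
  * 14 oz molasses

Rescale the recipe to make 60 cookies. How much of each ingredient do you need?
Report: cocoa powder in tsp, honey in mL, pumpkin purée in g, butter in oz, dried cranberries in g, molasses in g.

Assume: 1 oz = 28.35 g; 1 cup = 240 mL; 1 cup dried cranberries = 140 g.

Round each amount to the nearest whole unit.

cocoa powder: 10 tsp; honey: 1650 mL; pumpkin purée: 300 g; butter: 35 oz; dried cranberries: 117 g; molasses: 992 g

Scaling factor: 60/24 = 5/2 = 2.5.
cocoa powder: 4 tsp × 5/2 = 10 tsp
honey: 2.75 cup × 5/2 × 240 mL/cup = 1650 mL
pumpkin purée: 120 g × 5/2 = 300 g
butter: 14 oz × 5/2 = 35 oz
dried cranberries: 1/3 cup × 5/2 × 140 g/cup ≈ 117 g
molasses: 14 oz × 5/2 × 28.35 g/oz ≈ 992 g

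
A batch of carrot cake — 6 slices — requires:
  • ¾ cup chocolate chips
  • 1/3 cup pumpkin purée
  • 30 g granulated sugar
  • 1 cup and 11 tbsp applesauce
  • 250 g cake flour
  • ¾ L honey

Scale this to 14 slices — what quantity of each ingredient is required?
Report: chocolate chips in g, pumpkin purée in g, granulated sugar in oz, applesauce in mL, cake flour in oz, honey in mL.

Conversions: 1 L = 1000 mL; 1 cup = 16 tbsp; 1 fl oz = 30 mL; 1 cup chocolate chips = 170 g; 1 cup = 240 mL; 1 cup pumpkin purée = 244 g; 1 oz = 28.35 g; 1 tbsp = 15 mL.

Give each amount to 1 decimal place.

chocolate chips: 297.5 g; pumpkin purée: 189.8 g; granulated sugar: 2.5 oz; applesauce: 945.0 mL; cake flour: 20.6 oz; honey: 1750.0 mL

Scaling factor: 14/6 = 7/3.
chocolate chips: 0.75 cup × 7/3 × 170 g/cup = 297.5 g
pumpkin purée: 1/3 cup × 7/3 × 244 g/cup ≈ 189.8 g
granulated sugar: 30 g × 7/3 ÷ 28.35 g/oz ≈ 2.5 oz
applesauce: (1 cup + 11 tbsp = 1.6875 cup) × 7/3 × 240 mL/cup = 945.0 mL
cake flour: 250 g × 7/3 ÷ 28.35 g/oz ≈ 20.6 oz
honey: 0.75 L × 7/3 × 1000 mL/L = 1750.0 mL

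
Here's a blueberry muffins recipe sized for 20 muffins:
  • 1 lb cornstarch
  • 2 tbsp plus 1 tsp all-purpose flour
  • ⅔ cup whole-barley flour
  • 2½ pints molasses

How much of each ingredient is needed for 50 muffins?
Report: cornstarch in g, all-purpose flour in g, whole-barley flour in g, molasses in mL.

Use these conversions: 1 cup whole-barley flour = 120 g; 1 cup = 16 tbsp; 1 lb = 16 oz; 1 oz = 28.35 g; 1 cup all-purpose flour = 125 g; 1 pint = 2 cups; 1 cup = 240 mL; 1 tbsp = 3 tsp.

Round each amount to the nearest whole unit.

Scaling factor: 50/20 = 5/2 = 2.5.
cornstarch: 1 lb × 5/2 × 16 oz/lb × 28.35 g/oz = 1134 g
all-purpose flour: (2 tbsp + 1 tsp = 7/3 tbsp) × 5/2 ÷ 16 tbsp/cup × 125 g/cup ≈ 46 g
whole-barley flour: 2/3 cup × 5/2 × 120 g/cup = 200 g
molasses: 2.5 pint × 5/2 × 2 cup/pint × 240 mL/cup = 3000 mL

cornstarch: 1134 g; all-purpose flour: 46 g; whole-barley flour: 200 g; molasses: 3000 mL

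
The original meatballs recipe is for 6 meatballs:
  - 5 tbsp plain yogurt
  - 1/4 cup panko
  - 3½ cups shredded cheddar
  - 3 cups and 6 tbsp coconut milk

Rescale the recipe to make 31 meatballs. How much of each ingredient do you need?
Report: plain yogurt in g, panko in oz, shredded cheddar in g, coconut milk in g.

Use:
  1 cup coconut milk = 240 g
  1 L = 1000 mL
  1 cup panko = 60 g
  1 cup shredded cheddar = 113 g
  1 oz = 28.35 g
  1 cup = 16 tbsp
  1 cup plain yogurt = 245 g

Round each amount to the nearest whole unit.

Scaling factor: 31/6.
plain yogurt: 5 tbsp × 31/6 ÷ 16 tbsp/cup × 245 g/cup ≈ 396 g
panko: 0.25 cup × 31/6 × 60 g/cup ÷ 28.35 g/oz ≈ 3 oz
shredded cheddar: 3.5 cup × 31/6 × 113 g/cup ≈ 2043 g
coconut milk: (3 cup + 6 tbsp = 3.375 cup) × 31/6 × 240 g/cup = 4185 g

plain yogurt: 396 g; panko: 3 oz; shredded cheddar: 2043 g; coconut milk: 4185 g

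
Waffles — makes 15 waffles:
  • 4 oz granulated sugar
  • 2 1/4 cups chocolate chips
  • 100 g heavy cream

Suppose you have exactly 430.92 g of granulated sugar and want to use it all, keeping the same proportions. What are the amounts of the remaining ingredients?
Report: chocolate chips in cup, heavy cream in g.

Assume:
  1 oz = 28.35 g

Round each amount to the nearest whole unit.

The original recipe has 113.4 g of granulated sugar, so the scaling factor is 430.92 ÷ 113.4 = 19/5 = 3.8.
chocolate chips: 2.25 cup × 19/5 ≈ 9 cup
heavy cream: 100 g × 19/5 = 380 g

chocolate chips: 9 cup; heavy cream: 380 g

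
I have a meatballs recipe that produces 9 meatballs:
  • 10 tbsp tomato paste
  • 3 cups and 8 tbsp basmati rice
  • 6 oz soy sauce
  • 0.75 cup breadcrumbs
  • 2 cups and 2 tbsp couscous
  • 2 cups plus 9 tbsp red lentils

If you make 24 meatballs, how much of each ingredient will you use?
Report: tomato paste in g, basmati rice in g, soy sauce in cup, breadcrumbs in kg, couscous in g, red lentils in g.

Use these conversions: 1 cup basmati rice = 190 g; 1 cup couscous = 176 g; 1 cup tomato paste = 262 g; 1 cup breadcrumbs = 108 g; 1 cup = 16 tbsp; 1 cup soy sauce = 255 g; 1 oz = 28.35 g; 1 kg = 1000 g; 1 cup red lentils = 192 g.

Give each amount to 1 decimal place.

tomato paste: 436.7 g; basmati rice: 1773.3 g; soy sauce: 1.8 cup; breadcrumbs: 0.2 kg; couscous: 997.3 g; red lentils: 1312.0 g

Scaling factor: 24/9 = 8/3.
tomato paste: 10 tbsp × 8/3 ÷ 16 tbsp/cup × 262 g/cup ≈ 436.7 g
basmati rice: (3 cup + 8 tbsp = 3.5 cup) × 8/3 × 190 g/cup ≈ 1773.3 g
soy sauce: 6 oz × 8/3 × 28.35 g/oz ÷ 255 g/cup ≈ 1.8 cup
breadcrumbs: 0.75 cup × 8/3 × 108 g/cup ÷ 1000 g/kg ≈ 0.2 kg
couscous: (2 cup + 2 tbsp = 2.125 cup) × 8/3 × 176 g/cup ≈ 997.3 g
red lentils: (2 cup + 9 tbsp = 2.5625 cup) × 8/3 × 192 g/cup = 1312.0 g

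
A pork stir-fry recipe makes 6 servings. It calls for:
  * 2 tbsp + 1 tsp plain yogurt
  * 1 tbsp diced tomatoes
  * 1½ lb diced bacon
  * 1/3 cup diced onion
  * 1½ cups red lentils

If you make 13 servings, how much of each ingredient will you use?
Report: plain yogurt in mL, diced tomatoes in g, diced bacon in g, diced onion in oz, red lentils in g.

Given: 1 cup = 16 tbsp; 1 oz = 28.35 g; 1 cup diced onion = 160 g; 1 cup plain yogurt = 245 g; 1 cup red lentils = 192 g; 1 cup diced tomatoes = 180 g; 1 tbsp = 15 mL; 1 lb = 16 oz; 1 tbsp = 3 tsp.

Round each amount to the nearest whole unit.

plain yogurt: 76 mL; diced tomatoes: 24 g; diced bacon: 1474 g; diced onion: 4 oz; red lentils: 624 g

Scaling factor: 13/6.
plain yogurt: (2 tbsp + 1 tsp = 7/3 tbsp) × 13/6 × 15 mL/tbsp ≈ 76 mL
diced tomatoes: 1 tbsp × 13/6 ÷ 16 tbsp/cup × 180 g/cup ≈ 24 g
diced bacon: 1.5 lb × 13/6 × 16 oz/lb × 28.35 g/oz ≈ 1474 g
diced onion: 1/3 cup × 13/6 × 160 g/cup ÷ 28.35 g/oz ≈ 4 oz
red lentils: 1.5 cup × 13/6 × 192 g/cup = 624 g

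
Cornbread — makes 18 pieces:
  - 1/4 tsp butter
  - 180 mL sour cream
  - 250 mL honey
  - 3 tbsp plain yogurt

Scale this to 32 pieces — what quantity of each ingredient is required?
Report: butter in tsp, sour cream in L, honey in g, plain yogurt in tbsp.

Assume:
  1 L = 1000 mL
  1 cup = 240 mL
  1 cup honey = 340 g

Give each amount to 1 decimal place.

butter: 0.4 tsp; sour cream: 0.3 L; honey: 629.6 g; plain yogurt: 5.3 tbsp

Scaling factor: 32/18 = 16/9.
butter: 0.25 tsp × 16/9 ≈ 0.4 tsp
sour cream: 180 mL × 16/9 ÷ 1000 mL/L ≈ 0.3 L
honey: 250 mL × 16/9 ÷ 240 mL/cup × 340 g/cup ≈ 629.6 g
plain yogurt: 3 tbsp × 16/9 ≈ 5.3 tbsp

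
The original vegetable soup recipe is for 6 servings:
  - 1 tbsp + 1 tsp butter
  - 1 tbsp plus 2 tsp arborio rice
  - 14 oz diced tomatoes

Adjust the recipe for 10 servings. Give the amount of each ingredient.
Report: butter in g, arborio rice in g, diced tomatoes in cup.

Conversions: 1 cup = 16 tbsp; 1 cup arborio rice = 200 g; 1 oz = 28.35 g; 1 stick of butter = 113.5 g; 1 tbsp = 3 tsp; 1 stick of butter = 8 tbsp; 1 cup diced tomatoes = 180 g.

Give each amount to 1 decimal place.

butter: 31.5 g; arborio rice: 34.7 g; diced tomatoes: 3.7 cup

Scaling factor: 10/6 = 5/3.
butter: (1 tbsp + 1 tsp = 4/3 tbsp) × 5/3 ÷ 8 tbsp/stick × 113.5 g/stick ≈ 31.5 g
arborio rice: (1 tbsp + 2 tsp = 5/3 tbsp) × 5/3 ÷ 16 tbsp/cup × 200 g/cup ≈ 34.7 g
diced tomatoes: 14 oz × 5/3 × 28.35 g/oz ÷ 180 g/cup ≈ 3.7 cup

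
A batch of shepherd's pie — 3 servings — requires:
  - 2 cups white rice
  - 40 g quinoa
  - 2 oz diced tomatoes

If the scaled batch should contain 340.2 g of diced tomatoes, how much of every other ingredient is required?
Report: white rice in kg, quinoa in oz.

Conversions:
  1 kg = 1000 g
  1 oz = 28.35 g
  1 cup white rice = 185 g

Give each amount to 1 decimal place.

The original recipe has 56.7 g of diced tomatoes, so the scaling factor is 340.2 ÷ 56.7 = 6.
white rice: 2 cup × 6 × 185 g/cup ÷ 1000 g/kg ≈ 2.2 kg
quinoa: 40 g × 6 ÷ 28.35 g/oz ≈ 8.5 oz

white rice: 2.2 kg; quinoa: 8.5 oz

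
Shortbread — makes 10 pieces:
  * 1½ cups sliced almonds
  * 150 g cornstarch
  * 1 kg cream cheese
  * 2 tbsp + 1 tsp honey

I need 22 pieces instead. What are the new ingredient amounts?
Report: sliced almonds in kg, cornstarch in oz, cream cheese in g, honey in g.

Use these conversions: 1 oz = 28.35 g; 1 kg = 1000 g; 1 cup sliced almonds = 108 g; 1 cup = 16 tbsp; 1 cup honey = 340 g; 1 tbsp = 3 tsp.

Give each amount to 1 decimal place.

sliced almonds: 0.4 kg; cornstarch: 11.6 oz; cream cheese: 2200.0 g; honey: 109.1 g

Scaling factor: 22/10 = 11/5 = 2.2.
sliced almonds: 1.5 cup × 11/5 × 108 g/cup ÷ 1000 g/kg ≈ 0.4 kg
cornstarch: 150 g × 11/5 ÷ 28.35 g/oz ≈ 11.6 oz
cream cheese: 1 kg × 11/5 × 1000 g/kg = 2200.0 g
honey: (2 tbsp + 1 tsp = 7/3 tbsp) × 11/5 ÷ 16 tbsp/cup × 340 g/cup ≈ 109.1 g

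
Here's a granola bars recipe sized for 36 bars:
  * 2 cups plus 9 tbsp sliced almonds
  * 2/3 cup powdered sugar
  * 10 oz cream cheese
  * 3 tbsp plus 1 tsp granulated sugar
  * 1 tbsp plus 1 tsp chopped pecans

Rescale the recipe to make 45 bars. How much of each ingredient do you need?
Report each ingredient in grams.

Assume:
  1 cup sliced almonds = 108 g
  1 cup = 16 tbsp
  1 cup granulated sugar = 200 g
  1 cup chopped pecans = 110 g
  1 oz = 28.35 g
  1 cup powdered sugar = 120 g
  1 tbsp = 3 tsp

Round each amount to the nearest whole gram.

sliced almonds: 346 g; powdered sugar: 100 g; cream cheese: 354 g; granulated sugar: 52 g; chopped pecans: 11 g

Scaling factor: 45/36 = 5/4 = 1.25.
sliced almonds: (2 cup + 9 tbsp = 2.5625 cup) × 5/4 × 108 g/cup ≈ 346 g
powdered sugar: 2/3 cup × 5/4 × 120 g/cup = 100 g
cream cheese: 10 oz × 5/4 × 28.35 g/oz ≈ 354 g
granulated sugar: (3 tbsp + 1 tsp = 10/3 tbsp) × 5/4 ÷ 16 tbsp/cup × 200 g/cup ≈ 52 g
chopped pecans: (1 tbsp + 1 tsp = 4/3 tbsp) × 5/4 ÷ 16 tbsp/cup × 110 g/cup ≈ 11 g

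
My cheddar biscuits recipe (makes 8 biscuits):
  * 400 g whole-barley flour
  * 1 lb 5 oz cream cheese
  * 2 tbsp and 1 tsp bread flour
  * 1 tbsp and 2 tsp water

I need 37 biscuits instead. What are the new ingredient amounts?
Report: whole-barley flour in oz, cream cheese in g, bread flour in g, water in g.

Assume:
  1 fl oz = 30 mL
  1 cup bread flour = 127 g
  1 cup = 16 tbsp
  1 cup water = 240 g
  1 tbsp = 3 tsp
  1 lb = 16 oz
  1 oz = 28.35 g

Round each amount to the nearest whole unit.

Scaling factor: 37/8 = 4.625.
whole-barley flour: 400 g × 37/8 ÷ 28.35 g/oz ≈ 65 oz
cream cheese: (1 lb + 5 oz = 1.3125 lb) × 37/8 × 16 oz/lb × 28.35 g/oz ≈ 2753 g
bread flour: (2 tbsp + 1 tsp = 7/3 tbsp) × 37/8 ÷ 16 tbsp/cup × 127 g/cup ≈ 86 g
water: (1 tbsp + 2 tsp = 5/3 tbsp) × 37/8 ÷ 16 tbsp/cup × 240 g/cup ≈ 116 g

whole-barley flour: 65 oz; cream cheese: 2753 g; bread flour: 86 g; water: 116 g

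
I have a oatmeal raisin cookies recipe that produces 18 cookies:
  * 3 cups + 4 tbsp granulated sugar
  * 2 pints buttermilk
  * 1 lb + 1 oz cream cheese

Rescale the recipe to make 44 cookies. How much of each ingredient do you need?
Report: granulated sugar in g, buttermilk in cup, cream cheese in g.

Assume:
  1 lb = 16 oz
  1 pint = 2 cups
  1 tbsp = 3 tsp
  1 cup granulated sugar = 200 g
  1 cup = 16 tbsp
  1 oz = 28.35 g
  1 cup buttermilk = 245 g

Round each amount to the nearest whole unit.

Scaling factor: 44/18 = 22/9.
granulated sugar: (3 cup + 4 tbsp = 3.25 cup) × 22/9 × 200 g/cup ≈ 1589 g
buttermilk: 2 pint × 22/9 × 2 cup/pint ≈ 10 cup
cream cheese: (1 lb + 1 oz = 1.0625 lb) × 22/9 × 16 oz/lb × 28.35 g/oz ≈ 1178 g

granulated sugar: 1589 g; buttermilk: 10 cup; cream cheese: 1178 g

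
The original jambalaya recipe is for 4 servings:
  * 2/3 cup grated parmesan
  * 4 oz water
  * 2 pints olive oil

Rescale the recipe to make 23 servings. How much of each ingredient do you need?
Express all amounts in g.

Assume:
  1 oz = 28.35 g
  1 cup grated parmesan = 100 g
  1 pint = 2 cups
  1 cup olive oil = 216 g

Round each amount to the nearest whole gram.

Scaling factor: 23/4 = 5.75.
grated parmesan: 2/3 cup × 23/4 × 100 g/cup ≈ 383 g
water: 4 oz × 23/4 × 28.35 g/oz ≈ 652 g
olive oil: 2 pint × 23/4 × 2 cup/pint × 216 g/cup = 4968 g

grated parmesan: 383 g; water: 652 g; olive oil: 4968 g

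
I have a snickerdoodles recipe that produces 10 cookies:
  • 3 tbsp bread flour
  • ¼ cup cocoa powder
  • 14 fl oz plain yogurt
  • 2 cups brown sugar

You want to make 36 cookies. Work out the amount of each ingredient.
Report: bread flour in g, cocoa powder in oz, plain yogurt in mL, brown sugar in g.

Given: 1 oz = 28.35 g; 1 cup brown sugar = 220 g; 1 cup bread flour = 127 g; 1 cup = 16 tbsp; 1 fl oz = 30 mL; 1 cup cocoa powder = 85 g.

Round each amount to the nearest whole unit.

Scaling factor: 36/10 = 18/5 = 3.6.
bread flour: 3 tbsp × 18/5 ÷ 16 tbsp/cup × 127 g/cup ≈ 86 g
cocoa powder: 0.25 cup × 18/5 × 85 g/cup ÷ 28.35 g/oz ≈ 3 oz
plain yogurt: 14 fl oz × 18/5 × 30 mL/fl oz = 1512 mL
brown sugar: 2 cup × 18/5 × 220 g/cup = 1584 g

bread flour: 86 g; cocoa powder: 3 oz; plain yogurt: 1512 mL; brown sugar: 1584 g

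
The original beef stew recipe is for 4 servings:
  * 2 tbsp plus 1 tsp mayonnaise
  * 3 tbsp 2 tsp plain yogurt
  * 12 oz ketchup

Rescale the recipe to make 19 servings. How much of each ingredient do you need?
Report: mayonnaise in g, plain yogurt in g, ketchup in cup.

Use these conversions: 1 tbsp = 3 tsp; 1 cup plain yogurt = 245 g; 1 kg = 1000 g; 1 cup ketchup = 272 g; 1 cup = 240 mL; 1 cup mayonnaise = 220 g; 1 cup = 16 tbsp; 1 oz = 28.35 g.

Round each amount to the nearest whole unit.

Scaling factor: 19/4 = 4.75.
mayonnaise: (2 tbsp + 1 tsp = 7/3 tbsp) × 19/4 ÷ 16 tbsp/cup × 220 g/cup ≈ 152 g
plain yogurt: (3 tbsp + 2 tsp = 11/3 tbsp) × 19/4 ÷ 16 tbsp/cup × 245 g/cup ≈ 267 g
ketchup: 12 oz × 19/4 × 28.35 g/oz ÷ 272 g/cup ≈ 6 cup

mayonnaise: 152 g; plain yogurt: 267 g; ketchup: 6 cup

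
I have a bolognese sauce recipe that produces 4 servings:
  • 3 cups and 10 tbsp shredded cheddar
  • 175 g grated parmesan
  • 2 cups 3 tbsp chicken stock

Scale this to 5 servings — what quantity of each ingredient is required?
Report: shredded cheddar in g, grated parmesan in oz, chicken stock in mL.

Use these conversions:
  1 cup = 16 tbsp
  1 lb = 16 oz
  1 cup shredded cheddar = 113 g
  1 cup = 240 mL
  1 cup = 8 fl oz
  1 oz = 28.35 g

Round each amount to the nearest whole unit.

Scaling factor: 5/4 = 1.25.
shredded cheddar: (3 cup + 10 tbsp = 3.625 cup) × 5/4 × 113 g/cup ≈ 512 g
grated parmesan: 175 g × 5/4 ÷ 28.35 g/oz ≈ 8 oz
chicken stock: (2 cup + 3 tbsp = 2.1875 cup) × 5/4 × 240 mL/cup ≈ 656 mL

shredded cheddar: 512 g; grated parmesan: 8 oz; chicken stock: 656 mL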